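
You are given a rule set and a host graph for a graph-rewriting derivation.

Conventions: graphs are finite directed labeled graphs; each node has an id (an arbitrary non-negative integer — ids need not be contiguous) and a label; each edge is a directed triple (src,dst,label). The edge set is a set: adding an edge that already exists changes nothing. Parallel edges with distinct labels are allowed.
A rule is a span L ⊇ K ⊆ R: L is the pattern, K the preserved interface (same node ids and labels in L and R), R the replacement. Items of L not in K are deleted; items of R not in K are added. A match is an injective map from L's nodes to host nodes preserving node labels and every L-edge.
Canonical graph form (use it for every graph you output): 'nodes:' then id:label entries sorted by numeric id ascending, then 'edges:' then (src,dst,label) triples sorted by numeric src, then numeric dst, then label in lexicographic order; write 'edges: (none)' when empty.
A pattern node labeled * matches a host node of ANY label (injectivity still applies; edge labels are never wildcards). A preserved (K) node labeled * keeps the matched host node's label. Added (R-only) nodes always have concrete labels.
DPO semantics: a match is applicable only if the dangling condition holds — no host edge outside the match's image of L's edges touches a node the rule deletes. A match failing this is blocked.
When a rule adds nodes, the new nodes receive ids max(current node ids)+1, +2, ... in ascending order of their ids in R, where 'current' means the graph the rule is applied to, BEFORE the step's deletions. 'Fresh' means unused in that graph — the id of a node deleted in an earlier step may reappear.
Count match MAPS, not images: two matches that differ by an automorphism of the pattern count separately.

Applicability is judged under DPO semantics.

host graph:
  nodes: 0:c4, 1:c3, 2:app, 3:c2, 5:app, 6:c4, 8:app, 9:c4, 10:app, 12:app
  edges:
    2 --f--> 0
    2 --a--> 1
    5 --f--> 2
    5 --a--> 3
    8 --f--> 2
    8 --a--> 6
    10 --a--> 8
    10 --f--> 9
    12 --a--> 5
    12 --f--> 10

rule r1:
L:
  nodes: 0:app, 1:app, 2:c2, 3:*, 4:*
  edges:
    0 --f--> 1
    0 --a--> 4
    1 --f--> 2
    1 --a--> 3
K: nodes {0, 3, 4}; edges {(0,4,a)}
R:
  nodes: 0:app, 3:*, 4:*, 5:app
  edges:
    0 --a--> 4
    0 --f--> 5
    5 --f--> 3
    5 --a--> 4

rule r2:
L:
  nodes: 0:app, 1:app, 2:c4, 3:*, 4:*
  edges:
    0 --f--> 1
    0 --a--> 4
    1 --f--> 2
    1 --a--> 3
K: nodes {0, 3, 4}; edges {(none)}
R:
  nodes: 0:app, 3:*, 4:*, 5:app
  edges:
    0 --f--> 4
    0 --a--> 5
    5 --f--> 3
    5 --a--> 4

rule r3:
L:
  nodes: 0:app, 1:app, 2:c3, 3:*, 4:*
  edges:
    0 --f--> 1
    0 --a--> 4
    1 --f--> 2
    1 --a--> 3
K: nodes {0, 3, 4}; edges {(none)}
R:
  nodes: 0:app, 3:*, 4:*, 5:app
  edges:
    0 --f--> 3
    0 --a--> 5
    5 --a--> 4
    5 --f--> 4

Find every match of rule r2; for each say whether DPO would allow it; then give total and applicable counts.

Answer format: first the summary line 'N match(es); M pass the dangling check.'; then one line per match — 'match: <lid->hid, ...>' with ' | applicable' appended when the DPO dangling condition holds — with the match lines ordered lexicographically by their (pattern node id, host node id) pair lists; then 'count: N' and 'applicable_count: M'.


3 match(es); 1 pass the dangling check.
match: 0->5, 1->2, 2->0, 3->1, 4->3
match: 0->8, 1->2, 2->0, 3->1, 4->6
match: 0->12, 1->10, 2->9, 3->8, 4->5 | applicable
count: 3
applicable_count: 1


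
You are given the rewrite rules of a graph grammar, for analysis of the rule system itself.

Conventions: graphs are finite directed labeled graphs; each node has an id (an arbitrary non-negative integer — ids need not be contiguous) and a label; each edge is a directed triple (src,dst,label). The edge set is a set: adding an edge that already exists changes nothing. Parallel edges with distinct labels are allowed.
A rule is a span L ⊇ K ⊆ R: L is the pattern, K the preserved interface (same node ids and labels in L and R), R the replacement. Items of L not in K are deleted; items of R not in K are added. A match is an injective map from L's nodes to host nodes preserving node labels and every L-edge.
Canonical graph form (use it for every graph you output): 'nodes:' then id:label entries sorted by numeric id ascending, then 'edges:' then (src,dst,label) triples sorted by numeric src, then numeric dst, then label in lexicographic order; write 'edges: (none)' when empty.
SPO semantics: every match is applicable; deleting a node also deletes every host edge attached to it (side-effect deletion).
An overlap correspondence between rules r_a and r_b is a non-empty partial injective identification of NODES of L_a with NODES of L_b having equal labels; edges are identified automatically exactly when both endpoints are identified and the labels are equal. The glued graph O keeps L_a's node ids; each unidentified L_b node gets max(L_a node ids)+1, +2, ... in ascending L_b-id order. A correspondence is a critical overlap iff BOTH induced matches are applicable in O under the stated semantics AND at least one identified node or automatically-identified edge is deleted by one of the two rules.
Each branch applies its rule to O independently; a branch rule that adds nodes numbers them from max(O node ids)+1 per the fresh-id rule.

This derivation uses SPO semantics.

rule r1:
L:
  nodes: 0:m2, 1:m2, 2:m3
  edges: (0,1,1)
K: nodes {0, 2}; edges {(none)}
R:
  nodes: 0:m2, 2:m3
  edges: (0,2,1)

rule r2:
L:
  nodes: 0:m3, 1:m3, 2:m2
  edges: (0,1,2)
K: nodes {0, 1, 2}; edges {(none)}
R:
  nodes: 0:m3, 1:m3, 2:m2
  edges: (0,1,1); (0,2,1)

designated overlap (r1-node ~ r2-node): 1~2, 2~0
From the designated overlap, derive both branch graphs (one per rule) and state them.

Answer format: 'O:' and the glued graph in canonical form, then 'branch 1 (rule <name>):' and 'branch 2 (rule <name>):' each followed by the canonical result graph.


O:
nodes: 0:m2, 1:m2, 2:m3, 3:m3
edges: (0,1,1); (2,3,2)
branch 1 (rule r1):
nodes: 0:m2, 2:m3, 3:m3
edges: (0,2,1); (2,3,2)
branch 2 (rule r2):
nodes: 0:m2, 1:m2, 2:m3, 3:m3
edges: (0,1,1); (2,1,1); (2,3,1)


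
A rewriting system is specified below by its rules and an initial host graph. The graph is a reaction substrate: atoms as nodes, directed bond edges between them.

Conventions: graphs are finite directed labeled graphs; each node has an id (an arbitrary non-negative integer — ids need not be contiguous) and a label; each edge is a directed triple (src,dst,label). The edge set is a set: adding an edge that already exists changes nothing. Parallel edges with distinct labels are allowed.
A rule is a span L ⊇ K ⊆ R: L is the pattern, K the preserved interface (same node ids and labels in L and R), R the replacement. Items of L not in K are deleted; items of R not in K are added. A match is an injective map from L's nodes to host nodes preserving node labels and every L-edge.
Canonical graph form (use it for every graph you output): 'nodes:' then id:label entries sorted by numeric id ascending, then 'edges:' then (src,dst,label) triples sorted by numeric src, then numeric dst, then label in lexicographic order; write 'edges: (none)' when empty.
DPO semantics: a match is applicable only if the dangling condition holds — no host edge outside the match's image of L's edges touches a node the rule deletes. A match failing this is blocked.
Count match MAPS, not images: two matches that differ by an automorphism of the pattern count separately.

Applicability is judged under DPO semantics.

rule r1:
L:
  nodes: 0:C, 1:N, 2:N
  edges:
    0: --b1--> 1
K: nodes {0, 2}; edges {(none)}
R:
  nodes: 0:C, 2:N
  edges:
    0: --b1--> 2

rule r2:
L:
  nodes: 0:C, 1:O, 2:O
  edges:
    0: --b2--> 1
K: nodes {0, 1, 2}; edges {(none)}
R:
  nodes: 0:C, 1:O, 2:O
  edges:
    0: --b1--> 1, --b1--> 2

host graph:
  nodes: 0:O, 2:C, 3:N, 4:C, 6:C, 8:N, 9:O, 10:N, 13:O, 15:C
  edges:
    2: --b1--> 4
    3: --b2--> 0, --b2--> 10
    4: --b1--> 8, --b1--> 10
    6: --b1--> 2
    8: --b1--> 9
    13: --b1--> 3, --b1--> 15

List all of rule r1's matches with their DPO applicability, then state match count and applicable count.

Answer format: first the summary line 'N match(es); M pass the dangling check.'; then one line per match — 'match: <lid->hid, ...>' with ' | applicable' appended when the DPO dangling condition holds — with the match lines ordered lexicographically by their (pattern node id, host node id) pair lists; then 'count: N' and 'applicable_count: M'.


4 match(es); 0 pass the dangling check.
match: 0->4, 1->8, 2->3
match: 0->4, 1->8, 2->10
match: 0->4, 1->10, 2->3
match: 0->4, 1->10, 2->8
count: 4
applicable_count: 0


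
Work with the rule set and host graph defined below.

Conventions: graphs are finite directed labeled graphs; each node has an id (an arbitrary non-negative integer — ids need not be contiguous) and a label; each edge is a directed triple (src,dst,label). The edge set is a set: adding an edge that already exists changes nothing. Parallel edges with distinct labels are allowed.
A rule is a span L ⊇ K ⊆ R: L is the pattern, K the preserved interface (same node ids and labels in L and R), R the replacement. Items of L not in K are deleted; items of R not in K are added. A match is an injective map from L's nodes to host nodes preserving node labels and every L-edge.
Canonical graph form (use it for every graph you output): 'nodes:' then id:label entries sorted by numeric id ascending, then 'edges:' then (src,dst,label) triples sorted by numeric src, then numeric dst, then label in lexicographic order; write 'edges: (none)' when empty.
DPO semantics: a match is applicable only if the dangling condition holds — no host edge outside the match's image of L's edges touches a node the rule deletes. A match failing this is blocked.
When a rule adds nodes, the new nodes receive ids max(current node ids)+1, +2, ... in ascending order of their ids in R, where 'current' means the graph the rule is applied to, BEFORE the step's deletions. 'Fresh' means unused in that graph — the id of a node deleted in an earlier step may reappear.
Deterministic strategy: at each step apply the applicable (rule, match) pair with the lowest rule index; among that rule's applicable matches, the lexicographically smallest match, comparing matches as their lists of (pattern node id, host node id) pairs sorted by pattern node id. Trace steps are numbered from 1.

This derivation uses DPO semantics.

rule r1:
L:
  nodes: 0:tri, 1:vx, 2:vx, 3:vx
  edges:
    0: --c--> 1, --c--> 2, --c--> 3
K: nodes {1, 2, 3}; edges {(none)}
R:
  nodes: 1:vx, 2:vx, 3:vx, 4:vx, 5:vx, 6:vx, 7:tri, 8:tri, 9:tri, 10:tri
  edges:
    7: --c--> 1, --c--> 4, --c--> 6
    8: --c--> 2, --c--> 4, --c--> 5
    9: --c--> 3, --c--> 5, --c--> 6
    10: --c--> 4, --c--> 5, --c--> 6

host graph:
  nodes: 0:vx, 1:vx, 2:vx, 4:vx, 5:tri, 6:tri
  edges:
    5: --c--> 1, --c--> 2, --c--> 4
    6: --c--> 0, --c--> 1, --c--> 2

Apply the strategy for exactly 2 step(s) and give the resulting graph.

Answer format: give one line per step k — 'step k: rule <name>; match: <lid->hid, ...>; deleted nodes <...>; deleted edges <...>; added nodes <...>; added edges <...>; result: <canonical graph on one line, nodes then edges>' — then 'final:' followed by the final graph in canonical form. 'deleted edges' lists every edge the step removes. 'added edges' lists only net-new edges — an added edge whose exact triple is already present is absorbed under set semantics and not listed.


step 1: rule r1; match: 0->5, 1->1, 2->2, 3->4; deleted nodes 5; deleted edges (5,1,c); (5,2,c); (5,4,c); added nodes 7, 8, 9, 10, 11, 12, 13; added edges (10,1,c); (10,7,c); (10,9,c); (11,2,c); (11,7,c); (11,8,c); (12,4,c); (12,8,c); (12,9,c); (13,7,c); (13,8,c); (13,9,c); result: nodes: 0:vx, 1:vx, 2:vx, 4:vx, 6:tri, 7:vx, 8:vx, 9:vx, 10:tri, 11:tri, 12:tri, 13:tri edges: (6,0,c); (6,1,c); (6,2,c); (10,1,c); (10,7,c); (10,9,c); (11,2,c); (11,7,c); (11,8,c); (12,4,c); (12,8,c); (12,9,c); (13,7,c); (13,8,c); (13,9,c)
step 2: rule r1; match: 0->6, 1->0, 2->1, 3->2; deleted nodes 6; deleted edges (6,0,c); (6,1,c); (6,2,c); added nodes 14, 15, 16, 17, 18, 19, 20; added edges (17,0,c); (17,14,c); (17,16,c); (18,1,c); (18,14,c); (18,15,c); (19,2,c); (19,15,c); (19,16,c); (20,14,c); (20,15,c); (20,16,c); result: nodes: 0:vx, 1:vx, 2:vx, 4:vx, 7:vx, 8:vx, 9:vx, 10:tri, 11:tri, 12:tri, 13:tri, 14:vx, 15:vx, 16:vx, 17:tri, 18:tri, 19:tri, 20:tri edges: (10,1,c); (10,7,c); (10,9,c); (11,2,c); (11,7,c); (11,8,c); (12,4,c); (12,8,c); (12,9,c); (13,7,c); (13,8,c); (13,9,c); (17,0,c); (17,14,c); (17,16,c); (18,1,c); (18,14,c); (18,15,c); (19,2,c); (19,15,c); (19,16,c); (20,14,c); (20,15,c); (20,16,c)
final:
nodes: 0:vx, 1:vx, 2:vx, 4:vx, 7:vx, 8:vx, 9:vx, 10:tri, 11:tri, 12:tri, 13:tri, 14:vx, 15:vx, 16:vx, 17:tri, 18:tri, 19:tri, 20:tri
edges: (10,1,c); (10,7,c); (10,9,c); (11,2,c); (11,7,c); (11,8,c); (12,4,c); (12,8,c); (12,9,c); (13,7,c); (13,8,c); (13,9,c); (17,0,c); (17,14,c); (17,16,c); (18,1,c); (18,14,c); (18,15,c); (19,2,c); (19,15,c); (19,16,c); (20,14,c); (20,15,c); (20,16,c)


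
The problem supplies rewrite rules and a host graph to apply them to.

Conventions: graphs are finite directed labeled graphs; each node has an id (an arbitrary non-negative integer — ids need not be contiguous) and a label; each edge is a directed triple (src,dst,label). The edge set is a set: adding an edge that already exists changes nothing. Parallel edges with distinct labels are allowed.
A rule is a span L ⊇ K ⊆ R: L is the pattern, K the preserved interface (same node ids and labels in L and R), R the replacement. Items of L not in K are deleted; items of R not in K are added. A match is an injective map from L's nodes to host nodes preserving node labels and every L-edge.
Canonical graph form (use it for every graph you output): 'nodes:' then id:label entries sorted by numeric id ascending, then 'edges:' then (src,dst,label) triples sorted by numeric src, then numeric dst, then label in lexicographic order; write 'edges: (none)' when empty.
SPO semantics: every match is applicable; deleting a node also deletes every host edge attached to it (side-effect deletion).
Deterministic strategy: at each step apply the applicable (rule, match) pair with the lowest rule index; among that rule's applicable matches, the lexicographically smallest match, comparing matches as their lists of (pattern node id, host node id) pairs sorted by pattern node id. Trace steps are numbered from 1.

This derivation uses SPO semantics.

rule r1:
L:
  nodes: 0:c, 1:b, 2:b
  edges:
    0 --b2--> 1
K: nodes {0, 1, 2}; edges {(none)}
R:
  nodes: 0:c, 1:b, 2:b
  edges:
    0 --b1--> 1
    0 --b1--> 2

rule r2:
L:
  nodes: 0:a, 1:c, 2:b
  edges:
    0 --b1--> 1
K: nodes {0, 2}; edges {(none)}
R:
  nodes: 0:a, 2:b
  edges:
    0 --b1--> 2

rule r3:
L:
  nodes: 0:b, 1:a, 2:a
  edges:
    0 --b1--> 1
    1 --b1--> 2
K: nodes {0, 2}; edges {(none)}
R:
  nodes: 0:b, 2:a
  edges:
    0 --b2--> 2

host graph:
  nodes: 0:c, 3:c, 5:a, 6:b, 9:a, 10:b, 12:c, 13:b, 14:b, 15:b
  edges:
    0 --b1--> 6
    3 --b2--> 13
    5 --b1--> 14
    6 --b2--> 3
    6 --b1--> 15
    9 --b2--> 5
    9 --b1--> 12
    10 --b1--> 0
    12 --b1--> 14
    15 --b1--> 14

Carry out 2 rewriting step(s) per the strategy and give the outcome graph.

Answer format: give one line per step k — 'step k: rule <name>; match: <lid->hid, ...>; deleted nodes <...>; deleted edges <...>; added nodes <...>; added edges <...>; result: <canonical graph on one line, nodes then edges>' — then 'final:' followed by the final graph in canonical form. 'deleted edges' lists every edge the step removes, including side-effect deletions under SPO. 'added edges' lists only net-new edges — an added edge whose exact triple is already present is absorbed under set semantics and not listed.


step 1: rule r1; match: 0->3, 1->13, 2->6; deleted nodes (none); deleted edges (3,13,b2); added nodes (none); added edges (3,6,b1); (3,13,b1); result: nodes: 0:c, 3:c, 5:a, 6:b, 9:a, 10:b, 12:c, 13:b, 14:b, 15:b edges: (0,6,b1); (3,6,b1); (3,13,b1); (5,14,b1); (6,3,b2); (6,15,b1); (9,5,b2); (9,12,b1); (10,0,b1); (12,14,b1); (15,14,b1)
step 2: rule r2; match: 0->9, 1->12, 2->6; deleted nodes 12; deleted edges (9,12,b1); (12,14,b1); added nodes (none); added edges (9,6,b1); result: nodes: 0:c, 3:c, 5:a, 6:b, 9:a, 10:b, 13:b, 14:b, 15:b edges: (0,6,b1); (3,6,b1); (3,13,b1); (5,14,b1); (6,3,b2); (6,15,b1); (9,5,b2); (9,6,b1); (10,0,b1); (15,14,b1)
final:
nodes: 0:c, 3:c, 5:a, 6:b, 9:a, 10:b, 13:b, 14:b, 15:b
edges: (0,6,b1); (3,6,b1); (3,13,b1); (5,14,b1); (6,3,b2); (6,15,b1); (9,5,b2); (9,6,b1); (10,0,b1); (15,14,b1)


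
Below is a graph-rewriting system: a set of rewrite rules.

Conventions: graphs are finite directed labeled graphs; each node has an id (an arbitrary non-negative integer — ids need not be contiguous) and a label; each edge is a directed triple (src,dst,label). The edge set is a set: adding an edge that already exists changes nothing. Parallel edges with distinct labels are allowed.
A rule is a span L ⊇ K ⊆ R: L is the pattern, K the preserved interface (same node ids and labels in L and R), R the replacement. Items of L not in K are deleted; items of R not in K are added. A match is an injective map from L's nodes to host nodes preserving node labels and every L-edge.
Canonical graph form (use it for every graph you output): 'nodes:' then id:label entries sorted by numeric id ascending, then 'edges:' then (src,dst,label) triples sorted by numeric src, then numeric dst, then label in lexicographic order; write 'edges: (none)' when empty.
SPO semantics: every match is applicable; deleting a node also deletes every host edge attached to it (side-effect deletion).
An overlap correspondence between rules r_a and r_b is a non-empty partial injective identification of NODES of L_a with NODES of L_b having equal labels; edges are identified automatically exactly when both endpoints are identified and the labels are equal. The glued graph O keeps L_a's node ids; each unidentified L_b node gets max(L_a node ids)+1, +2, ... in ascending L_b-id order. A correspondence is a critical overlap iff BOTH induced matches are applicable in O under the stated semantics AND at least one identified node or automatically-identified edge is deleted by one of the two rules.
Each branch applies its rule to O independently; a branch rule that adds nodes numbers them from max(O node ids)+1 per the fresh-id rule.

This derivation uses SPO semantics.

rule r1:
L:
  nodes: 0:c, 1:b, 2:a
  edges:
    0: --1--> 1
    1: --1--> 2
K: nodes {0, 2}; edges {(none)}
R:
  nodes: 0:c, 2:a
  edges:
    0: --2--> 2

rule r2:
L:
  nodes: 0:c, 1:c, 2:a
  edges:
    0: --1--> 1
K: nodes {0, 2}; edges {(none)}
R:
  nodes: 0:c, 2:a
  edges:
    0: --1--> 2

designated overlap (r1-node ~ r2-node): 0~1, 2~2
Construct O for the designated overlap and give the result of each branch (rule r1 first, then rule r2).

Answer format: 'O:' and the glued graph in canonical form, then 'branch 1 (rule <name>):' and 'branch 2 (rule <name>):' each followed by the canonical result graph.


O:
nodes: 0:c, 1:b, 2:a, 3:c
edges: (0,1,1); (1,2,1); (3,0,1)
branch 1 (rule r1):
nodes: 0:c, 2:a, 3:c
edges: (0,2,2); (3,0,1)
branch 2 (rule r2):
nodes: 1:b, 2:a, 3:c
edges: (1,2,1); (3,2,1)


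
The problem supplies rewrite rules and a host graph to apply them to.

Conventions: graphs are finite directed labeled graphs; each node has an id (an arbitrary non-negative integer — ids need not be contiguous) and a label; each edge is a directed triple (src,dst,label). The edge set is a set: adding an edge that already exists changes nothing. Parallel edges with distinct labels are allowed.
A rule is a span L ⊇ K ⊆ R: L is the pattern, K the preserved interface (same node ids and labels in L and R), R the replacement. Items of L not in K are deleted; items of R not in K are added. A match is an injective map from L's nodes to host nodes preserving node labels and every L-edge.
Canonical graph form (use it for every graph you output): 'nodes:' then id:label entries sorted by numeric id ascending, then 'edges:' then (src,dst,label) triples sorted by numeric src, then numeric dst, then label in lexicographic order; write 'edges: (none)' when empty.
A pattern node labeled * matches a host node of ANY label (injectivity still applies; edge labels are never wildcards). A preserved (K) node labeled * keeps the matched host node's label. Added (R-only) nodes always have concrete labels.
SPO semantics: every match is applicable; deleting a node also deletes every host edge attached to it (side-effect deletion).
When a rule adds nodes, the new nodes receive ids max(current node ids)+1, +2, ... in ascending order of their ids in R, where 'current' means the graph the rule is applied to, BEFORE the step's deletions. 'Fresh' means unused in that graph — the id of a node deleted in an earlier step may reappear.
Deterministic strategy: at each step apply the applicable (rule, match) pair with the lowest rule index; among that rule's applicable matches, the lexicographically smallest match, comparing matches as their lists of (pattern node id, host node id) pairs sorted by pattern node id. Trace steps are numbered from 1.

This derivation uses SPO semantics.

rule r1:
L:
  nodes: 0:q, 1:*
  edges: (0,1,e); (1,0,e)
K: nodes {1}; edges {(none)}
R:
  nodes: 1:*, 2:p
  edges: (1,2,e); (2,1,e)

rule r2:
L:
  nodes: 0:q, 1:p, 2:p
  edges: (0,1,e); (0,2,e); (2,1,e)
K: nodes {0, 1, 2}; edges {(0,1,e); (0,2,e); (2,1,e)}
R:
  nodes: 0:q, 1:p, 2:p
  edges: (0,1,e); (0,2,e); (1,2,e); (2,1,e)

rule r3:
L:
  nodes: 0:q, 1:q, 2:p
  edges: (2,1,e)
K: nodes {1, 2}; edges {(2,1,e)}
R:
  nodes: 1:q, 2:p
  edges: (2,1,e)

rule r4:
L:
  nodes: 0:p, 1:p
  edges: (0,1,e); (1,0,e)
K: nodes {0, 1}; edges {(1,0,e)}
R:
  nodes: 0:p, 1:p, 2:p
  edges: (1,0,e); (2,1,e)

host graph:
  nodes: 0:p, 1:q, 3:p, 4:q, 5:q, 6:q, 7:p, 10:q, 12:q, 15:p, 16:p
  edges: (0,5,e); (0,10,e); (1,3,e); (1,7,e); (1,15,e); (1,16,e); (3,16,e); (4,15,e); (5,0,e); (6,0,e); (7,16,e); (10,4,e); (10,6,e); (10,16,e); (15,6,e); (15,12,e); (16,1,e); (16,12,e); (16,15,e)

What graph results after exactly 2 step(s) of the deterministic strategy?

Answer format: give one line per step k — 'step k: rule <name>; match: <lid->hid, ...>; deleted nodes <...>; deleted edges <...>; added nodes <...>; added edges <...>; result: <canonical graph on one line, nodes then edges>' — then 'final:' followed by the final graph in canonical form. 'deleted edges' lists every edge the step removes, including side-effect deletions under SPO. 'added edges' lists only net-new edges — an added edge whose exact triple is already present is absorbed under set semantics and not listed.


step 1: rule r1; match: 0->1, 1->16; deleted nodes 1; deleted edges (1,3,e); (1,7,e); (1,15,e); (1,16,e); (16,1,e); added nodes 17; added edges (16,17,e); (17,16,e); result: nodes: 0:p, 3:p, 4:q, 5:q, 6:q, 7:p, 10:q, 12:q, 15:p, 16:p, 17:p edges: (0,5,e); (0,10,e); (3,16,e); (4,15,e); (5,0,e); (6,0,e); (7,16,e); (10,4,e); (10,6,e); (10,16,e); (15,6,e); (15,12,e); (16,12,e); (16,15,e); (16,17,e); (17,16,e)
step 2: rule r1; match: 0->5, 1->0; deleted nodes 5; deleted edges (0,5,e); (5,0,e); added nodes 18; added edges (0,18,e); (18,0,e); result: nodes: 0:p, 3:p, 4:q, 6:q, 7:p, 10:q, 12:q, 15:p, 16:p, 17:p, 18:p edges: (0,10,e); (0,18,e); (3,16,e); (4,15,e); (6,0,e); (7,16,e); (10,4,e); (10,6,e); (10,16,e); (15,6,e); (15,12,e); (16,12,e); (16,15,e); (16,17,e); (17,16,e); (18,0,e)
final:
nodes: 0:p, 3:p, 4:q, 6:q, 7:p, 10:q, 12:q, 15:p, 16:p, 17:p, 18:p
edges: (0,10,e); (0,18,e); (3,16,e); (4,15,e); (6,0,e); (7,16,e); (10,4,e); (10,6,e); (10,16,e); (15,6,e); (15,12,e); (16,12,e); (16,15,e); (16,17,e); (17,16,e); (18,0,e)


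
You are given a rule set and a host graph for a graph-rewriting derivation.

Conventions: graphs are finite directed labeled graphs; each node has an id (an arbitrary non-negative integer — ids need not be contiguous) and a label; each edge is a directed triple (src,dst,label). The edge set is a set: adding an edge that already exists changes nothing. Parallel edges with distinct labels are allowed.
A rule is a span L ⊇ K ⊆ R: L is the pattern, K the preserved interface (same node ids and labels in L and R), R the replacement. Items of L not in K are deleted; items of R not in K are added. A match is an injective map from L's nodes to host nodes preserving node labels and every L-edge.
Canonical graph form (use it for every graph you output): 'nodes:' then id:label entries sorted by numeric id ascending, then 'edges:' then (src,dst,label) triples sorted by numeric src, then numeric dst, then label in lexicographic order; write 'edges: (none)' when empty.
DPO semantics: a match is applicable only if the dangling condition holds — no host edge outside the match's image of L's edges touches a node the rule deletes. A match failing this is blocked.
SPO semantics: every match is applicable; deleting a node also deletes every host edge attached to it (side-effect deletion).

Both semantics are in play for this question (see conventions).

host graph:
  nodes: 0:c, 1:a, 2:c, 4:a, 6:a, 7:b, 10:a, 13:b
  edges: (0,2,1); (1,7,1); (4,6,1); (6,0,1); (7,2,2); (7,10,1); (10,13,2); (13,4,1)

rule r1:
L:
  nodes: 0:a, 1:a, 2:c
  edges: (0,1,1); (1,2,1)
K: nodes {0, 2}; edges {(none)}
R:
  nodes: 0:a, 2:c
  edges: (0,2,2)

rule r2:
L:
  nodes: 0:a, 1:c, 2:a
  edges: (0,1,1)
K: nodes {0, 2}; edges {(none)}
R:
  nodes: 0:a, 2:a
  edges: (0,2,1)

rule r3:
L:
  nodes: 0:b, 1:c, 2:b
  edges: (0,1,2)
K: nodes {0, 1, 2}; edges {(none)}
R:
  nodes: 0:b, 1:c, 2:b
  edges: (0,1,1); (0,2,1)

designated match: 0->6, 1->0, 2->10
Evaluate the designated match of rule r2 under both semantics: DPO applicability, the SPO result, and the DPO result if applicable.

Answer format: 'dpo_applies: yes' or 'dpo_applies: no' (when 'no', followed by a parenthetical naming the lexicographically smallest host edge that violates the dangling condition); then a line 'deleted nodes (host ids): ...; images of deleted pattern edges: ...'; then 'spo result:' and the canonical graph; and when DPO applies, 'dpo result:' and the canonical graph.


dpo_applies: no
(the rule deletes node 0, which keeps host edge (0,2,1) outside the match image — the dangling condition fails, DPO blocks; SPO proceeds and side-deletes such edges)
deleted nodes (host ids): 0; images of deleted pattern edges: (6,0,1)
spo result:
nodes: 1:a, 2:c, 4:a, 6:a, 7:b, 10:a, 13:b
edges: (1,7,1); (4,6,1); (6,10,1); (7,2,2); (7,10,1); (10,13,2); (13,4,1)


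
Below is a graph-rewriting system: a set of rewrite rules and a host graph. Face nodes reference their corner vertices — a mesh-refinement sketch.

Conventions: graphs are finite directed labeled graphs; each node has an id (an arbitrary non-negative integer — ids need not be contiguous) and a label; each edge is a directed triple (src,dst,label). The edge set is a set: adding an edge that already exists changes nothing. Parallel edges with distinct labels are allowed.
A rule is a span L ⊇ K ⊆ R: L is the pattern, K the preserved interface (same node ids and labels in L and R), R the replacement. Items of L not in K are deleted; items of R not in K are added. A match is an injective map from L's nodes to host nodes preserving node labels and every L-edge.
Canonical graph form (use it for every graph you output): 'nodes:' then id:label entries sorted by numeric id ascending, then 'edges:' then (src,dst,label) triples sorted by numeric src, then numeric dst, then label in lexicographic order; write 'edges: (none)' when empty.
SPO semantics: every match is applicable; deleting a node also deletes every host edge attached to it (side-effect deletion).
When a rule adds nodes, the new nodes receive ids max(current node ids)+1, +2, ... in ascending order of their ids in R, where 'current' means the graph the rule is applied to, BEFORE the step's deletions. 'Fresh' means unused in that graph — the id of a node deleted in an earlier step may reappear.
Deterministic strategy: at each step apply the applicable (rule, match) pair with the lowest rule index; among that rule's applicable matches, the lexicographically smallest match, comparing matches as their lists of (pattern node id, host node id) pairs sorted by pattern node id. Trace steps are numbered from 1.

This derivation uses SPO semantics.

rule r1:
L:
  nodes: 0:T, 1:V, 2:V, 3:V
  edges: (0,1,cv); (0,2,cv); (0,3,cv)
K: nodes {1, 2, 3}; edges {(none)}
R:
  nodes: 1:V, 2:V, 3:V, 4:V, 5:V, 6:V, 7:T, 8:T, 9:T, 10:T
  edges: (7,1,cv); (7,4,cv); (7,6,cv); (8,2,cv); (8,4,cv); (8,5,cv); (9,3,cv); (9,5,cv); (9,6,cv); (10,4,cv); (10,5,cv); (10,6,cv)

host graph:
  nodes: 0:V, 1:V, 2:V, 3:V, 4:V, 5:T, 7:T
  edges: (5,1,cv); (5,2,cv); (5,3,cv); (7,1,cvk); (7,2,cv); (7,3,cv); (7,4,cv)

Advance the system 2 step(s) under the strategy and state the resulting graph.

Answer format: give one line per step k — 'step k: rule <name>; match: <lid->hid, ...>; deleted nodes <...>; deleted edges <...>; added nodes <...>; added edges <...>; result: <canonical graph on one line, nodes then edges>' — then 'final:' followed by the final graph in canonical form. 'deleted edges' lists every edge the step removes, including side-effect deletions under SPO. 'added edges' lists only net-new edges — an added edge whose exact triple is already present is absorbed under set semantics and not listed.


step 1: rule r1; match: 0->5, 1->1, 2->2, 3->3; deleted nodes 5; deleted edges (5,1,cv); (5,2,cv); (5,3,cv); added nodes 8, 9, 10, 11, 12, 13, 14; added edges (11,1,cv); (11,8,cv); (11,10,cv); (12,2,cv); (12,8,cv); (12,9,cv); (13,3,cv); (13,9,cv); (13,10,cv); (14,8,cv); (14,9,cv); (14,10,cv); result: nodes: 0:V, 1:V, 2:V, 3:V, 4:V, 7:T, 8:V, 9:V, 10:V, 11:T, 12:T, 13:T, 14:T edges: (7,1,cvk); (7,2,cv); (7,3,cv); (7,4,cv); (11,1,cv); (11,8,cv); (11,10,cv); (12,2,cv); (12,8,cv); (12,9,cv); (13,3,cv); (13,9,cv); (13,10,cv); (14,8,cv); (14,9,cv); (14,10,cv)
step 2: rule r1; match: 0->7, 1->2, 2->3, 3->4; deleted nodes 7; deleted edges (7,1,cvk); (7,2,cv); (7,3,cv); (7,4,cv); added nodes 15, 16, 17, 18, 19, 20, 21; added edges (18,2,cv); (18,15,cv); (18,17,cv); (19,3,cv); (19,15,cv); (19,16,cv); (20,4,cv); (20,16,cv); (20,17,cv); (21,15,cv); (21,16,cv); (21,17,cv); result: nodes: 0:V, 1:V, 2:V, 3:V, 4:V, 8:V, 9:V, 10:V, 11:T, 12:T, 13:T, 14:T, 15:V, 16:V, 17:V, 18:T, 19:T, 20:T, 21:T edges: (11,1,cv); (11,8,cv); (11,10,cv); (12,2,cv); (12,8,cv); (12,9,cv); (13,3,cv); (13,9,cv); (13,10,cv); (14,8,cv); (14,9,cv); (14,10,cv); (18,2,cv); (18,15,cv); (18,17,cv); (19,3,cv); (19,15,cv); (19,16,cv); (20,4,cv); (20,16,cv); (20,17,cv); (21,15,cv); (21,16,cv); (21,17,cv)
final:
nodes: 0:V, 1:V, 2:V, 3:V, 4:V, 8:V, 9:V, 10:V, 11:T, 12:T, 13:T, 14:T, 15:V, 16:V, 17:V, 18:T, 19:T, 20:T, 21:T
edges: (11,1,cv); (11,8,cv); (11,10,cv); (12,2,cv); (12,8,cv); (12,9,cv); (13,3,cv); (13,9,cv); (13,10,cv); (14,8,cv); (14,9,cv); (14,10,cv); (18,2,cv); (18,15,cv); (18,17,cv); (19,3,cv); (19,15,cv); (19,16,cv); (20,4,cv); (20,16,cv); (20,17,cv); (21,15,cv); (21,16,cv); (21,17,cv)


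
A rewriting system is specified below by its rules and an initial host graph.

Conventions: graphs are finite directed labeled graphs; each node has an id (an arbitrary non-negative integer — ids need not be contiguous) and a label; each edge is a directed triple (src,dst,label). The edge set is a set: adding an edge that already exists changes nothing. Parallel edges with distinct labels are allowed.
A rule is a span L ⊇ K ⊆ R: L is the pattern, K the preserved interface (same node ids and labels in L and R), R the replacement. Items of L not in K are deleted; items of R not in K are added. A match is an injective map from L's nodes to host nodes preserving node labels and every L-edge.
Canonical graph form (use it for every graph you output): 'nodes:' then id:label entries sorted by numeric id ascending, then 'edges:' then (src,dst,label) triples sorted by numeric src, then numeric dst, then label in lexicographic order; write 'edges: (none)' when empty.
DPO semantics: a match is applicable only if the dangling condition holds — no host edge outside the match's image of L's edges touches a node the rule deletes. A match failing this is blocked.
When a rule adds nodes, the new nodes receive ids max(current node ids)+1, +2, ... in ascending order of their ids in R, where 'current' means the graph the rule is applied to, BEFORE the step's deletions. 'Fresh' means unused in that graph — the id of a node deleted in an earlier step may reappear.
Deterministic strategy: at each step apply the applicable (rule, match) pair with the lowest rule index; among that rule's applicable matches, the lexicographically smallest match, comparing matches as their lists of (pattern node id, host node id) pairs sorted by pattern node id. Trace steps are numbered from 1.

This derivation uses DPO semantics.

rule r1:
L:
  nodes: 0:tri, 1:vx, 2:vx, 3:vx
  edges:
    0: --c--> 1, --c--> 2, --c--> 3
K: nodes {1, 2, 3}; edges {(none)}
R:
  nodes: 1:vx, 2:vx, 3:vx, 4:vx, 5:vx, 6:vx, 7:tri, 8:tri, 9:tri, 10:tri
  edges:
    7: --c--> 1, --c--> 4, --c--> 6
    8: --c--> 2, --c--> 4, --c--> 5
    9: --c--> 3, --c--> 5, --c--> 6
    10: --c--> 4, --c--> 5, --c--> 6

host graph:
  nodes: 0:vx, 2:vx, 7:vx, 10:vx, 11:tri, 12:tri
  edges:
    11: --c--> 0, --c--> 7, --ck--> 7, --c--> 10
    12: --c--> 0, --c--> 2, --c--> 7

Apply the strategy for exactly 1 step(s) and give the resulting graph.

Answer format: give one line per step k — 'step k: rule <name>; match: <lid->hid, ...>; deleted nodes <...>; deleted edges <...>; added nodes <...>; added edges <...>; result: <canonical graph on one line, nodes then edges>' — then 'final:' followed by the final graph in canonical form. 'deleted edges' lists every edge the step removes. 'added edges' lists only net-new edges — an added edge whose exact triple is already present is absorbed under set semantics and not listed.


step 1: rule r1; match: 0->12, 1->0, 2->2, 3->7; deleted nodes 12; deleted edges (12,0,c); (12,2,c); (12,7,c); added nodes 13, 14, 15, 16, 17, 18, 19; added edges (16,0,c); (16,13,c); (16,15,c); (17,2,c); (17,13,c); (17,14,c); (18,7,c); (18,14,c); (18,15,c); (19,13,c); (19,14,c); (19,15,c); result: nodes: 0:vx, 2:vx, 7:vx, 10:vx, 11:tri, 13:vx, 14:vx, 15:vx, 16:tri, 17:tri, 18:tri, 19:tri edges: (11,0,c); (11,7,c); (11,7,ck); (11,10,c); (16,0,c); (16,13,c); (16,15,c); (17,2,c); (17,13,c); (17,14,c); (18,7,c); (18,14,c); (18,15,c); (19,13,c); (19,14,c); (19,15,c)
final:
nodes: 0:vx, 2:vx, 7:vx, 10:vx, 11:tri, 13:vx, 14:vx, 15:vx, 16:tri, 17:tri, 18:tri, 19:tri
edges: (11,0,c); (11,7,c); (11,7,ck); (11,10,c); (16,0,c); (16,13,c); (16,15,c); (17,2,c); (17,13,c); (17,14,c); (18,7,c); (18,14,c); (18,15,c); (19,13,c); (19,14,c); (19,15,c)


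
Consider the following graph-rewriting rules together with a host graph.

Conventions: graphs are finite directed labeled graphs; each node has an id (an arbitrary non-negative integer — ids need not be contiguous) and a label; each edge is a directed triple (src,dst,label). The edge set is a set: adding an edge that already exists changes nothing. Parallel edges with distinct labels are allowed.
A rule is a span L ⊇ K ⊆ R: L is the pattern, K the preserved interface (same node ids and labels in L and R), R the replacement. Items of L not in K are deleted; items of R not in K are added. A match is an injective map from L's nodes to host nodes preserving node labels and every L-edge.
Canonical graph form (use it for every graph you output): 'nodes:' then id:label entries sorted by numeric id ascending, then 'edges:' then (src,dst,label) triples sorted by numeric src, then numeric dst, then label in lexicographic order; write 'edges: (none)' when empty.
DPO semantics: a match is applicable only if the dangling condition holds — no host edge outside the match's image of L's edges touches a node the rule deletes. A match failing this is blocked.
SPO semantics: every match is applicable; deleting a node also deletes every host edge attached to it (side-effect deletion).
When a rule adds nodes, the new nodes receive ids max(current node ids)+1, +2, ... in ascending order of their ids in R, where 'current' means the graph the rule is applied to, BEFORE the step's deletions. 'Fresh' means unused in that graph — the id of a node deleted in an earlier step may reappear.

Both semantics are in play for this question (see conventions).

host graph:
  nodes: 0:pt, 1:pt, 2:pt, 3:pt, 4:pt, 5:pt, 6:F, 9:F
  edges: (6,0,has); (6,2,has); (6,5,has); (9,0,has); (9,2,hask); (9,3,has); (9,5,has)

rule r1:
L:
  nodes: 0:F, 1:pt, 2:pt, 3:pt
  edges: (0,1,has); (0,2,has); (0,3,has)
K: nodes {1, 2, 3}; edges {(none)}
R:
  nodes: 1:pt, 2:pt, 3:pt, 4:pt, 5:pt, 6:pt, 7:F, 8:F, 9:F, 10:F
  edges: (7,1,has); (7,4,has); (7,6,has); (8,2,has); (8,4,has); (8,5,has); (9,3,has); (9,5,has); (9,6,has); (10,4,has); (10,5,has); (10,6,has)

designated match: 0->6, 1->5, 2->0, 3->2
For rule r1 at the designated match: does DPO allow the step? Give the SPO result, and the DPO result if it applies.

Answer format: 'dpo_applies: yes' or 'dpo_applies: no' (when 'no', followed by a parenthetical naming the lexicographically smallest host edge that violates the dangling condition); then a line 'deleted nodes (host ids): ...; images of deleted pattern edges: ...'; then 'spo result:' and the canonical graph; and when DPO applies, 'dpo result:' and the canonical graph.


dpo_applies: yes
deleted nodes (host ids): 6; images of deleted pattern edges: (6,0,has); (6,2,has); (6,5,has)
spo result:
nodes: 0:pt, 1:pt, 2:pt, 3:pt, 4:pt, 5:pt, 9:F, 10:pt, 11:pt, 12:pt, 13:F, 14:F, 15:F, 16:F
edges: (9,0,has); (9,2,hask); (9,3,has); (9,5,has); (13,5,has); (13,10,has); (13,12,has); (14,0,has); (14,10,has); (14,11,has); (15,2,has); (15,11,has); (15,12,has); (16,10,has); (16,11,has); (16,12,has)
dpo result:
nodes: 0:pt, 1:pt, 2:pt, 3:pt, 4:pt, 5:pt, 9:F, 10:pt, 11:pt, 12:pt, 13:F, 14:F, 15:F, 16:F
edges: (9,0,has); (9,2,hask); (9,3,has); (9,5,has); (13,5,has); (13,10,has); (13,12,has); (14,0,has); (14,10,has); (14,11,has); (15,2,has); (15,11,has); (15,12,has); (16,10,has); (16,11,has); (16,12,has)


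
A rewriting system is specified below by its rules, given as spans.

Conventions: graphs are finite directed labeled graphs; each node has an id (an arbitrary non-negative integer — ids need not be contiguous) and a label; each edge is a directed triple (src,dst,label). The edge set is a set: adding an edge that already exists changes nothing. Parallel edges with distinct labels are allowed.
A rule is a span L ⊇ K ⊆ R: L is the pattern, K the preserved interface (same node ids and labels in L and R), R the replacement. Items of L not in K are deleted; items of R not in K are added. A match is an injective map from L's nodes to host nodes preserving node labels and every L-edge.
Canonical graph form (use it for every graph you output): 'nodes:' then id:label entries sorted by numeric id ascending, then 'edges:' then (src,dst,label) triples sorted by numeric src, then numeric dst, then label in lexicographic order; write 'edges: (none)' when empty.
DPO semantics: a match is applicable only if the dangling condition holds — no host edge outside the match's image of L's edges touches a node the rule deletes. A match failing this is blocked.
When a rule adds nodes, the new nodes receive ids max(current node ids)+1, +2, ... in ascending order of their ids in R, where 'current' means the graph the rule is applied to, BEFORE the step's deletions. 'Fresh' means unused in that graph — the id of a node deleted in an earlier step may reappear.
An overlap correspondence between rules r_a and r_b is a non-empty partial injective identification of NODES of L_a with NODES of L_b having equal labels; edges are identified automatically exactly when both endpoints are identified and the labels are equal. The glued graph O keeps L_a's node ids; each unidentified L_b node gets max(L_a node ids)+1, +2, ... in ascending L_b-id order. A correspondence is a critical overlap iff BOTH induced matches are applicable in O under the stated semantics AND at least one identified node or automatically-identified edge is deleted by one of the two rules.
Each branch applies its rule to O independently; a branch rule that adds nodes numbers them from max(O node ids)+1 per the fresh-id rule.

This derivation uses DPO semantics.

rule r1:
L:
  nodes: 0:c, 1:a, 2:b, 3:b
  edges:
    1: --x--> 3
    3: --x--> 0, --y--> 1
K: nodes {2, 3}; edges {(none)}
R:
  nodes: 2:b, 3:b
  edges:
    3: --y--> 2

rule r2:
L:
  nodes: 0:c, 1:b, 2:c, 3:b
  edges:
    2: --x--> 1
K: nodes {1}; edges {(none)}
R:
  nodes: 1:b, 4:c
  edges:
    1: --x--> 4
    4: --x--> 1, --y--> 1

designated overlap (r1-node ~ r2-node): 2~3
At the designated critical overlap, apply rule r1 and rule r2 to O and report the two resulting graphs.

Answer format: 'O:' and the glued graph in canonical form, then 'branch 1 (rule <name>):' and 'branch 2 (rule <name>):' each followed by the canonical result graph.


O:
nodes: 0:c, 1:a, 2:b, 3:b, 4:c, 5:b, 6:c
edges: (1,3,x); (3,0,x); (3,1,y); (6,5,x)
branch 1 (rule r1):
nodes: 2:b, 3:b, 4:c, 5:b, 6:c
edges: (3,2,y); (6,5,x)
branch 2 (rule r2):
nodes: 0:c, 1:a, 3:b, 5:b, 7:c
edges: (1,3,x); (3,0,x); (3,1,y); (5,7,x); (7,5,x); (7,5,y)
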